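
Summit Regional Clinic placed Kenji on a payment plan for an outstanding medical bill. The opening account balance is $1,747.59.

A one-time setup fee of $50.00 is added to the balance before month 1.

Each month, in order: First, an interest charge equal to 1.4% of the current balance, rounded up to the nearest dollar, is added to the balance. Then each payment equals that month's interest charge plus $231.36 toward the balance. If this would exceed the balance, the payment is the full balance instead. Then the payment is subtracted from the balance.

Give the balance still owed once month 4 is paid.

Month 1: $1,797.59 +$26.00 interest = $1,823.59; pay $257.36 → $1,566.23
Month 2: $1,566.23 +$22.00 interest = $1,588.23; pay $253.36 → $1,334.87
Month 3: $1,334.87 +$19.00 interest = $1,353.87; pay $250.36 → $1,103.51
Month 4: $1,103.51 +$16.00 interest = $1,119.51; pay $247.36 → $872.15

$872.15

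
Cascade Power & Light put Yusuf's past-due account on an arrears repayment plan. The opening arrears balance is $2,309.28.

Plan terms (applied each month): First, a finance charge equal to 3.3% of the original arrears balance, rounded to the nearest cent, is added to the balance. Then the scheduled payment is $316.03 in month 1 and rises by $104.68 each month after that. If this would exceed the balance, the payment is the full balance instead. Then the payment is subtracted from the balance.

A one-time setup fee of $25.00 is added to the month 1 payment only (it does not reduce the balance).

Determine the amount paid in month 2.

$420.71

Month 1: opening $2,309.28; interest $76.21 → $2,385.49; payment $316.03 (+ $25.00 fee); balance $2,069.46
Month 2: opening $2,069.46; interest $76.21 → $2,145.67; payment $420.71; balance $1,724.96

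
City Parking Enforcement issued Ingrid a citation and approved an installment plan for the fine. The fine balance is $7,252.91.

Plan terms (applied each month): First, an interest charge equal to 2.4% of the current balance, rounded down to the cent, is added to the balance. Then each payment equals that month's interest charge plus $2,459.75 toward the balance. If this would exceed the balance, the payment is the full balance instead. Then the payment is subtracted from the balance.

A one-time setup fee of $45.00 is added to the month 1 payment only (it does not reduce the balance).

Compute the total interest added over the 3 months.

$345.09

# | Opening | Interest | Payment | Fee | End bal
1 | $7,252.91 | $174.06 | $2,633.81 | $45.00 | $4,793.16
2 | $4,793.16 | $115.03 | $2,574.78 | — | $2,333.41
3 | $2,333.41 | $56.00 | $2,389.41 | — | $0.00
Total interest: $174.06 + $115.03 + $56.00 = $345.09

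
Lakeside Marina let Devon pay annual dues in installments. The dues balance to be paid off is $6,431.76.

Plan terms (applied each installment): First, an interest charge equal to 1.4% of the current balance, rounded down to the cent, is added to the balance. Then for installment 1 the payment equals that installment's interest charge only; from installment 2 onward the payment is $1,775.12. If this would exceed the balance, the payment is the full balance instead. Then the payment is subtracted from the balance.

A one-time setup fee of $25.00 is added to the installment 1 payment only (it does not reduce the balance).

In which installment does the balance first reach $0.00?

# | Opening | Interest | Payment | Fee | End bal
1 | $6,431.76 | $90.04 | $90.04 | $25.00 | $6,431.76
2 | $6,431.76 | $90.04 | $1,775.12 | — | $4,746.68
3 | $4,746.68 | $66.45 | $1,775.12 | — | $3,038.01
4 | $3,038.01 | $42.53 | $1,775.12 | — | $1,305.42
5 | $1,305.42 | $18.27 | $1,323.69 | — | $0.00
Balance reaches $0.00 in installment 5.

5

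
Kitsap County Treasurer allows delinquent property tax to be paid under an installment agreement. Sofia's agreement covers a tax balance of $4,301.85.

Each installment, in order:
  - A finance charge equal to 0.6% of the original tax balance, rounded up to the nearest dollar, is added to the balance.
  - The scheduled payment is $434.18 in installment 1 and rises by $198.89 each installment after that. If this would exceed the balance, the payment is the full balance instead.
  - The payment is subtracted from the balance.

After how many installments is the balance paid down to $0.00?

6

Installment 1: opening $4,301.85; interest $26.00 → $4,327.85; payment $434.18; balance $3,893.67
Installment 2: opening $3,893.67; interest $26.00 → $3,919.67; payment $633.07; balance $3,286.60
Installment 3: opening $3,286.60; interest $26.00 → $3,312.60; payment $831.96; balance $2,480.64
Installment 4: opening $2,480.64; interest $26.00 → $2,506.64; payment $1,030.85; balance $1,475.79
Installment 5: opening $1,475.79; interest $26.00 → $1,501.79; payment $1,229.74; balance $272.05
Installment 6: opening $272.05; interest $26.00 → $298.05; payment $298.05; balance $0.00
Balance reaches $0.00 in installment 6.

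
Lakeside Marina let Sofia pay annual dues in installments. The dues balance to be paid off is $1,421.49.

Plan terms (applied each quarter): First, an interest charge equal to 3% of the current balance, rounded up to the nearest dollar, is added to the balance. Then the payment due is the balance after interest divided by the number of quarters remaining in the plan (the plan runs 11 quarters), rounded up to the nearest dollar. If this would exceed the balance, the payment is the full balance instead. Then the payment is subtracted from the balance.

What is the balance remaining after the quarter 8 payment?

Quarter 1: $1,421.49 +$43.00 interest = $1,464.49; pay $134.00 → $1,330.49
Quarter 2: $1,330.49 +$40.00 interest = $1,370.49; pay $138.00 → $1,232.49
Quarter 3: $1,232.49 +$37.00 interest = $1,269.49; pay $142.00 → $1,127.49
Quarter 4: $1,127.49 +$34.00 interest = $1,161.49; pay $146.00 → $1,015.49
Quarter 5: $1,015.49 +$31.00 interest = $1,046.49; pay $150.00 → $896.49
Quarter 6: $896.49 +$27.00 interest = $923.49; pay $154.00 → $769.49
Quarter 7: $769.49 +$24.00 interest = $793.49; pay $159.00 → $634.49
Quarter 8: $634.49 +$20.00 interest = $654.49; pay $164.00 → $490.49

$490.49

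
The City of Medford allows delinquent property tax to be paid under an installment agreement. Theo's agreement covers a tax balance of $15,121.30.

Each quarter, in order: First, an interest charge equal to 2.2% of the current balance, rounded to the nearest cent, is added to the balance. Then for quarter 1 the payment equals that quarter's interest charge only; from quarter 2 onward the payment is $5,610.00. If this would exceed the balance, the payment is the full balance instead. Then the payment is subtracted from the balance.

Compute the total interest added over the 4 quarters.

$979.82

# | Opening | Interest | Payment | End bal
1 | $15,121.30 | $332.67 | $332.67 | $15,121.30
2 | $15,121.30 | $332.67 | $5,610.00 | $9,843.97
3 | $9,843.97 | $216.57 | $5,610.00 | $4,450.54
4 | $4,450.54 | $97.91 | $4,548.45 | $0.00
Total interest: $332.67 + $332.67 + $216.57 + $97.91 = $979.82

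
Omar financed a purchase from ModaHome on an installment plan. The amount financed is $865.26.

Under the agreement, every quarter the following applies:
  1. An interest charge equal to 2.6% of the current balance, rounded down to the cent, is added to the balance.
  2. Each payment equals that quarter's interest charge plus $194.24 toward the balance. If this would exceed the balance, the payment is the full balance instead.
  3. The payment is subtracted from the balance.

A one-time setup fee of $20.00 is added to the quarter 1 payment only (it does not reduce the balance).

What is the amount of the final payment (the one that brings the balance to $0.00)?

Quarter 1: opening $865.26; interest $22.49 → $887.75; payment $216.73 (+ $20.00 fee); balance $671.02
Quarter 2: opening $671.02; interest $17.44 → $688.46; payment $211.68; balance $476.78
Quarter 3: opening $476.78; interest $12.39 → $489.17; payment $206.63; balance $282.54
Quarter 4: opening $282.54; interest $7.34 → $289.88; payment $201.58; balance $88.30
Quarter 5: opening $88.30; interest $2.29 → $90.59; payment $90.59; balance $0.00

$90.59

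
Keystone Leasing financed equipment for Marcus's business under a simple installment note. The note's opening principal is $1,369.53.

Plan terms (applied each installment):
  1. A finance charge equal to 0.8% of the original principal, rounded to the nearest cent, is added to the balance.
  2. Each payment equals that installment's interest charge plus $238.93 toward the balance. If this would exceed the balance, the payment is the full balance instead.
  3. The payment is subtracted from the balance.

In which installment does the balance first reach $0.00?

Installment 1: opening $1,369.53; interest $10.96 → $1,380.49; payment $249.89; balance $1,130.60
Installment 2: opening $1,130.60; interest $10.96 → $1,141.56; payment $249.89; balance $891.67
Installment 3: opening $891.67; interest $10.96 → $902.63; payment $249.89; balance $652.74
Installment 4: opening $652.74; interest $10.96 → $663.70; payment $249.89; balance $413.81
Installment 5: opening $413.81; interest $10.96 → $424.77; payment $249.89; balance $174.88
Installment 6: opening $174.88; interest $10.96 → $185.84; payment $185.84; balance $0.00
Balance reaches $0.00 in installment 6.

6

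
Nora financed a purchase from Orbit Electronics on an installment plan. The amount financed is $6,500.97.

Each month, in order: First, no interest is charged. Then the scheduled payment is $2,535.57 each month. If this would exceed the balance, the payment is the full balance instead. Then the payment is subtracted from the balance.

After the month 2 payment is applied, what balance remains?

$1,429.83

Month 1: opening $6,500.97; payment $2,535.57; balance $3,965.40
Month 2: opening $3,965.40; payment $2,535.57; balance $1,429.83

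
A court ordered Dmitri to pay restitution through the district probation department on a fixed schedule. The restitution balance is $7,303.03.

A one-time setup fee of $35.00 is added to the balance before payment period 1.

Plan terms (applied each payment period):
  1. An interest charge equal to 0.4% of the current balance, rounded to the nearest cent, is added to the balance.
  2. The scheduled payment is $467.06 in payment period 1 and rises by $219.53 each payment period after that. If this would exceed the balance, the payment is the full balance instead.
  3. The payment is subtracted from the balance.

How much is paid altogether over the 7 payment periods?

$7,475.62

Payment period 1: opening $7,338.03; interest $29.35 → $7,367.38; payment $467.06; balance $6,900.32
Payment period 2: opening $6,900.32; interest $27.60 → $6,927.92; payment $686.59; balance $6,241.33
Payment period 3: opening $6,241.33; interest $24.97 → $6,266.30; payment $906.12; balance $5,360.18
Payment period 4: opening $5,360.18; interest $21.44 → $5,381.62; payment $1,125.65; balance $4,255.97
Payment period 5: opening $4,255.97; interest $17.02 → $4,272.99; payment $1,345.18; balance $2,927.81
Payment period 6: opening $2,927.81; interest $11.71 → $2,939.52; payment $1,564.71; balance $1,374.81
Payment period 7: opening $1,374.81; interest $5.50 → $1,380.31; payment $1,380.31; balance $0.00
Total paid: $7,475.62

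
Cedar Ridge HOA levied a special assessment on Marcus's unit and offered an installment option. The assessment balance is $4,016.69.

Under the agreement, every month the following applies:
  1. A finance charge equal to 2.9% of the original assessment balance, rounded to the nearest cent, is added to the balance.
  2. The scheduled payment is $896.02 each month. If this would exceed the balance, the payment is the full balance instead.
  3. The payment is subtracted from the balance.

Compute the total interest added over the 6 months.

$698.88

Month 1: $4,016.69 +$116.48 interest = $4,133.17; pay $896.02 → $3,237.15
Month 2: $3,237.15 +$116.48 interest = $3,353.63; pay $896.02 → $2,457.61
Month 3: $2,457.61 +$116.48 interest = $2,574.09; pay $896.02 → $1,678.07
Month 4: $1,678.07 +$116.48 interest = $1,794.55; pay $896.02 → $898.53
Month 5: $898.53 +$116.48 interest = $1,015.01; pay $896.02 → $118.99
Month 6: $118.99 +$116.48 interest = $235.47; pay $235.47 → $0.00
Total interest: $116.48 + $116.48 + $116.48 + $116.48 + $116.48 + $116.48 = $698.88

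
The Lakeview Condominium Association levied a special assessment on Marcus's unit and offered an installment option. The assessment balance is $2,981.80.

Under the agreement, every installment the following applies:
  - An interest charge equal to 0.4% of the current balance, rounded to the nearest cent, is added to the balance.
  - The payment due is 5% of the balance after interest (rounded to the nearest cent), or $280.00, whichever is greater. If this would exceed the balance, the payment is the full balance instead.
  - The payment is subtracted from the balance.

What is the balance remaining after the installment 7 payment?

Installment 1: opening $2,981.80; interest $11.93 → $2,993.73; payment $280.00; balance $2,713.73
Installment 2: opening $2,713.73; interest $10.85 → $2,724.58; payment $280.00; balance $2,444.58
Installment 3: opening $2,444.58; interest $9.78 → $2,454.36; payment $280.00; balance $2,174.36
Installment 4: opening $2,174.36; interest $8.70 → $2,183.06; payment $280.00; balance $1,903.06
Installment 5: opening $1,903.06; interest $7.61 → $1,910.67; payment $280.00; balance $1,630.67
Installment 6: opening $1,630.67; interest $6.52 → $1,637.19; payment $280.00; balance $1,357.19
Installment 7: opening $1,357.19; interest $5.43 → $1,362.62; payment $280.00; balance $1,082.62

$1,082.62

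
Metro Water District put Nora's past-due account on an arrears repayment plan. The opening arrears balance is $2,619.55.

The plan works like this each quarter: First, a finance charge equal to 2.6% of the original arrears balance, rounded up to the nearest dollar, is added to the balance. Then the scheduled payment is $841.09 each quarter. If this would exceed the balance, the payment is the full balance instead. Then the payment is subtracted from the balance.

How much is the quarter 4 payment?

Quarter 1: opening $2,619.55; interest $69.00 → $2,688.55; payment $841.09; balance $1,847.46
Quarter 2: opening $1,847.46; interest $69.00 → $1,916.46; payment $841.09; balance $1,075.37
Quarter 3: opening $1,075.37; interest $69.00 → $1,144.37; payment $841.09; balance $303.28
Quarter 4: opening $303.28; interest $69.00 → $372.28; payment $372.28; balance $0.00

$372.28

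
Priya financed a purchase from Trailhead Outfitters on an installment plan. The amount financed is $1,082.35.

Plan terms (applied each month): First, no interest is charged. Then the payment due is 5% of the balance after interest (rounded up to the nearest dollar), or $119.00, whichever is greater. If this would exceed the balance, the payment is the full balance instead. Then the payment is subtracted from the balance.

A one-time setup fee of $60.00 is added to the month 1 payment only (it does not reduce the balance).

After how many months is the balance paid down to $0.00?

10

# | Opening | Payment | Fee | End bal
1 | $1,082.35 | $119.00 | $60.00 | $963.35
2 | $963.35 | $119.00 | — | $844.35
3 | $844.35 | $119.00 | — | $725.35
4 | $725.35 | $119.00 | — | $606.35
5 | $606.35 | $119.00 | — | $487.35
6 | $487.35 | $119.00 | — | $368.35
7 | $368.35 | $119.00 | — | $249.35
8 | $249.35 | $119.00 | — | $130.35
9 | $130.35 | $119.00 | — | $11.35
10 | $11.35 | $11.35 | — | $0.00
Balance reaches $0.00 in month 10.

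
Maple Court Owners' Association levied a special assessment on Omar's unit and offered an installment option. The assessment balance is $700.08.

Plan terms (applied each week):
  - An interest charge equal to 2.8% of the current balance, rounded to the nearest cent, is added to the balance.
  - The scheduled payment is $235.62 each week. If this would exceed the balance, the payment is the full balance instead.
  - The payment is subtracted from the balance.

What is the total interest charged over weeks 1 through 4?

Week 1: $700.08 +$19.60 interest = $719.68; pay $235.62 → $484.06
Week 2: $484.06 +$13.55 interest = $497.61; pay $235.62 → $261.99
Week 3: $261.99 +$7.34 interest = $269.33; pay $235.62 → $33.71
Week 4: $33.71 +$0.94 interest = $34.65; pay $34.65 → $0.00
Total interest: $19.60 + $13.55 + $7.34 + $0.94 = $41.43

$41.43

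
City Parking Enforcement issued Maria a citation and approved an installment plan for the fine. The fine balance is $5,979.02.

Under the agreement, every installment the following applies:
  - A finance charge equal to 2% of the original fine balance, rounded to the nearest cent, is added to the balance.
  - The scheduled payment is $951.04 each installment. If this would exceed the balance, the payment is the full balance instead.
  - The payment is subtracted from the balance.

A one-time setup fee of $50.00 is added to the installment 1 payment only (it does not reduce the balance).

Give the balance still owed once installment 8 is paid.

Installment 1: $5,979.02 +$119.58 interest = $6,098.60; pay $951.04 (+ $50.00 fee) → $5,147.56
Installment 2: $5,147.56 +$119.58 interest = $5,267.14; pay $951.04 → $4,316.10
Installment 3: $4,316.10 +$119.58 interest = $4,435.68; pay $951.04 → $3,484.64
Installment 4: $3,484.64 +$119.58 interest = $3,604.22; pay $951.04 → $2,653.18
Installment 5: $2,653.18 +$119.58 interest = $2,772.76; pay $951.04 → $1,821.72
Installment 6: $1,821.72 +$119.58 interest = $1,941.30; pay $951.04 → $990.26
Installment 7: $990.26 +$119.58 interest = $1,109.84; pay $951.04 → $158.80
Installment 8: $158.80 +$119.58 interest = $278.38; pay $278.38 → $0.00

$0.00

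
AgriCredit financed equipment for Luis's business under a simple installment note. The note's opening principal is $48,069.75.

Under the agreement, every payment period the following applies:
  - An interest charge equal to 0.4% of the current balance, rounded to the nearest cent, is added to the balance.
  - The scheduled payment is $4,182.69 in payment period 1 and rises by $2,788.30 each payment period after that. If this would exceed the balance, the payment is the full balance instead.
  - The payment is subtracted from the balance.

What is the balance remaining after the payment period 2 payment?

Payment period 1: opening $48,069.75; interest $192.28 → $48,262.03; payment $4,182.69; balance $44,079.34
Payment period 2: opening $44,079.34; interest $176.32 → $44,255.66; payment $6,970.99; balance $37,284.67

$37,284.67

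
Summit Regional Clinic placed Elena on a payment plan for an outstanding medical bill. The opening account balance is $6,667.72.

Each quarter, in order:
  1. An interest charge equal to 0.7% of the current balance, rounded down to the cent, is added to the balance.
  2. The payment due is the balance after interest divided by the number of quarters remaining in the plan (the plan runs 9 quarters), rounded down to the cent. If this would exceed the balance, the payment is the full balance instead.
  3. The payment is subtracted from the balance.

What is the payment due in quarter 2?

Quarter 1: opening $6,667.72; interest $46.67 → $6,714.39; payment $746.04; balance $5,968.35
Quarter 2: opening $5,968.35; interest $41.77 → $6,010.12; payment $751.26; balance $5,258.86

$751.26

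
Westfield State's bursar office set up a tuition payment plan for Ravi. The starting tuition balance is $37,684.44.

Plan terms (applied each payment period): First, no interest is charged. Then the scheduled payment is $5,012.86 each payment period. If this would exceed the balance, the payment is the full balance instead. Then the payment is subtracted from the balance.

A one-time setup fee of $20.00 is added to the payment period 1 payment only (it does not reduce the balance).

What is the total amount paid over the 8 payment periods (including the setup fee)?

$37,704.44

Payment period 1: opening $37,684.44; payment $5,012.86 (+ $20.00 fee); balance $32,671.58
Payment period 2: opening $32,671.58; payment $5,012.86; balance $27,658.72
Payment period 3: opening $27,658.72; payment $5,012.86; balance $22,645.86
Payment period 4: opening $22,645.86; payment $5,012.86; balance $17,633.00
Payment period 5: opening $17,633.00; payment $5,012.86; balance $12,620.14
Payment period 6: opening $12,620.14; payment $5,012.86; balance $7,607.28
Payment period 7: opening $7,607.28; payment $5,012.86; balance $2,594.42
Payment period 8: opening $2,594.42; payment $2,594.42; balance $0.00
Total paid: $37,704.44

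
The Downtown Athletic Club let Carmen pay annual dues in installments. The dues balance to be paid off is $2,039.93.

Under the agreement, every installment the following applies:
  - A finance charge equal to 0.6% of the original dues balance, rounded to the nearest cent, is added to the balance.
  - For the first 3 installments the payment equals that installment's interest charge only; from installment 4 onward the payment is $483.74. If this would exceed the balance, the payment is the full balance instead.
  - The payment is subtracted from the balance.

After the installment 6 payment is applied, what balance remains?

# | Opening | Interest | Payment | End bal
1 | $2,039.93 | $12.24 | $12.24 | $2,039.93
2 | $2,039.93 | $12.24 | $12.24 | $2,039.93
3 | $2,039.93 | $12.24 | $12.24 | $2,039.93
4 | $2,039.93 | $12.24 | $483.74 | $1,568.43
5 | $1,568.43 | $12.24 | $483.74 | $1,096.93
6 | $1,096.93 | $12.24 | $483.74 | $625.43

$625.43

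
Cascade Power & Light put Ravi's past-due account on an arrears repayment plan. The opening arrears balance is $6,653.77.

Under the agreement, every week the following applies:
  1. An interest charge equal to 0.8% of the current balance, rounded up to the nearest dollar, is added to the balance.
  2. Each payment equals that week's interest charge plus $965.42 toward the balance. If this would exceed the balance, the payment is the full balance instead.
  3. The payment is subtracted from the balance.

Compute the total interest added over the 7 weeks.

$214.00

Week 1: opening $6,653.77; interest $54.00 → $6,707.77; payment $1,019.42; balance $5,688.35
Week 2: opening $5,688.35; interest $46.00 → $5,734.35; payment $1,011.42; balance $4,722.93
Week 3: opening $4,722.93; interest $38.00 → $4,760.93; payment $1,003.42; balance $3,757.51
Week 4: opening $3,757.51; interest $31.00 → $3,788.51; payment $996.42; balance $2,792.09
Week 5: opening $2,792.09; interest $23.00 → $2,815.09; payment $988.42; balance $1,826.67
Week 6: opening $1,826.67; interest $15.00 → $1,841.67; payment $980.42; balance $861.25
Week 7: opening $861.25; interest $7.00 → $868.25; payment $868.25; balance $0.00
Total interest: $54.00 + $46.00 + $38.00 + $31.00 + $23.00 + $15.00 + $7.00 = $214.00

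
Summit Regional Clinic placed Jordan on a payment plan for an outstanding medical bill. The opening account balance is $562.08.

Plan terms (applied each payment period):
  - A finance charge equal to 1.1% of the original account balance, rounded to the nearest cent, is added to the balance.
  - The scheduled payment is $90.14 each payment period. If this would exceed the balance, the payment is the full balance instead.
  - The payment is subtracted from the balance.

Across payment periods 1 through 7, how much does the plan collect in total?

$605.34

Payment period 1: opening $562.08; interest $6.18 → $568.26; payment $90.14; balance $478.12
Payment period 2: opening $478.12; interest $6.18 → $484.30; payment $90.14; balance $394.16
Payment period 3: opening $394.16; interest $6.18 → $400.34; payment $90.14; balance $310.20
Payment period 4: opening $310.20; interest $6.18 → $316.38; payment $90.14; balance $226.24
Payment period 5: opening $226.24; interest $6.18 → $232.42; payment $90.14; balance $142.28
Payment period 6: opening $142.28; interest $6.18 → $148.46; payment $90.14; balance $58.32
Payment period 7: opening $58.32; interest $6.18 → $64.50; payment $64.50; balance $0.00
Total paid: $605.34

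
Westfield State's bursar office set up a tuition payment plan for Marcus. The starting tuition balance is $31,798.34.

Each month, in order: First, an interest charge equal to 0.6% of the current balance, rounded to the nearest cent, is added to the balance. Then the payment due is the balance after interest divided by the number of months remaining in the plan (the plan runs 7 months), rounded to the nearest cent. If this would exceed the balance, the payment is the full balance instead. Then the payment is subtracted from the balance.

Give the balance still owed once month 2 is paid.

Month 1: opening $31,798.34; interest $190.79 → $31,989.13; payment $4,569.88; balance $27,419.25
Month 2: opening $27,419.25; interest $164.52 → $27,583.77; payment $4,597.30; balance $22,986.47

$22,986.47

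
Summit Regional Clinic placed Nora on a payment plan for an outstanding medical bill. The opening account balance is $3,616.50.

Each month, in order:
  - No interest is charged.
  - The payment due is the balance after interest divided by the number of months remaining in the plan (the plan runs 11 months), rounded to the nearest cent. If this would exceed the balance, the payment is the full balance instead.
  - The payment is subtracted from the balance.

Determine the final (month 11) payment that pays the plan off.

Month 1: $3,616.50 − $328.77 → $3,287.73
Month 2: $3,287.73 − $328.77 → $2,958.96
Month 3: $2,958.96 − $328.77 → $2,630.19
Month 4: $2,630.19 − $328.77 → $2,301.42
Month 5: $2,301.42 − $328.77 → $1,972.65
Month 6: $1,972.65 − $328.78 → $1,643.87
Month 7: $1,643.87 − $328.77 → $1,315.10
Month 8: $1,315.10 − $328.78 → $986.32
Month 9: $986.32 − $328.77 → $657.55
Month 10: $657.55 − $328.78 → $328.77
Month 11: $328.77 − $328.77 → $0.00

$328.77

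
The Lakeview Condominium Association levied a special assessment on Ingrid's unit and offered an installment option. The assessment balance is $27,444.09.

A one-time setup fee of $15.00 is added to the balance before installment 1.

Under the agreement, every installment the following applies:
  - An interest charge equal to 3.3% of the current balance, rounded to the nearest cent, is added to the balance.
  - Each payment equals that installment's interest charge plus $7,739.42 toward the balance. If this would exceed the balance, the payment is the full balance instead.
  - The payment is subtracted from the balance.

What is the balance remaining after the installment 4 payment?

$0.00

Installment 1: $27,459.09 +$906.15 interest = $28,365.24; pay $8,645.57 → $19,719.67
Installment 2: $19,719.67 +$650.75 interest = $20,370.42; pay $8,390.17 → $11,980.25
Installment 3: $11,980.25 +$395.35 interest = $12,375.60; pay $8,134.77 → $4,240.83
Installment 4: $4,240.83 +$139.95 interest = $4,380.78; pay $4,380.78 → $0.00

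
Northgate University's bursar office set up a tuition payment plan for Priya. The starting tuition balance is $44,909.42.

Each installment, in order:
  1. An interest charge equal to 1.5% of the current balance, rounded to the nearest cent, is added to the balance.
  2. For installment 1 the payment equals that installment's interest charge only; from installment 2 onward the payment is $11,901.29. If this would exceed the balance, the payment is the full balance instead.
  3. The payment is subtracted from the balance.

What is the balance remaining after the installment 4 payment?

$10,718.71

Installment 1: $44,909.42 +$673.64 interest = $45,583.06; pay $673.64 → $44,909.42
Installment 2: $44,909.42 +$673.64 interest = $45,583.06; pay $11,901.29 → $33,681.77
Installment 3: $33,681.77 +$505.23 interest = $34,187.00; pay $11,901.29 → $22,285.71
Installment 4: $22,285.71 +$334.29 interest = $22,620.00; pay $11,901.29 → $10,718.71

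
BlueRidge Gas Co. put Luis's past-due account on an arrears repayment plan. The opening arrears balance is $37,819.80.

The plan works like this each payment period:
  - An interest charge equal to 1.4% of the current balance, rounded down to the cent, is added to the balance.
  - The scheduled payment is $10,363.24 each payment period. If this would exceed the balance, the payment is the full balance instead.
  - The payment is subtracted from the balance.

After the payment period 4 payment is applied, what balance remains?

$0.00

Payment period 1: opening $37,819.80; interest $529.47 → $38,349.27; payment $10,363.24; balance $27,986.03
Payment period 2: opening $27,986.03; interest $391.80 → $28,377.83; payment $10,363.24; balance $18,014.59
Payment period 3: opening $18,014.59; interest $252.20 → $18,266.79; payment $10,363.24; balance $7,903.55
Payment period 4: opening $7,903.55; interest $110.64 → $8,014.19; payment $8,014.19; balance $0.00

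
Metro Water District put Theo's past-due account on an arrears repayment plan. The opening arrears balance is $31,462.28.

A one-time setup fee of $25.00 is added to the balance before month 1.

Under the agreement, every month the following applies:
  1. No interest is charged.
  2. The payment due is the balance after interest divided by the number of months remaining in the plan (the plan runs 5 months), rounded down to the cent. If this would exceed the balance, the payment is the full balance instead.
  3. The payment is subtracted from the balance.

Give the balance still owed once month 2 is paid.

$18,892.38

Month 1: opening $31,487.28; payment $6,297.45; balance $25,189.83
Month 2: opening $25,189.83; payment $6,297.45; balance $18,892.38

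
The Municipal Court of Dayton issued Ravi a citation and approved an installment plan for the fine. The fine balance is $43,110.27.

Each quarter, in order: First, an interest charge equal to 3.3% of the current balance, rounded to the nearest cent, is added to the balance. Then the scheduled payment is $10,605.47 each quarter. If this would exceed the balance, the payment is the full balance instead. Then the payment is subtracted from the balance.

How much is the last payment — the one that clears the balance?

Quarter 1: opening $43,110.27; interest $1,422.64 → $44,532.91; payment $10,605.47; balance $33,927.44
Quarter 2: opening $33,927.44; interest $1,119.61 → $35,047.05; payment $10,605.47; balance $24,441.58
Quarter 3: opening $24,441.58; interest $806.57 → $25,248.15; payment $10,605.47; balance $14,642.68
Quarter 4: opening $14,642.68; interest $483.21 → $15,125.89; payment $10,605.47; balance $4,520.42
Quarter 5: opening $4,520.42; interest $149.17 → $4,669.59; payment $4,669.59; balance $0.00

$4,669.59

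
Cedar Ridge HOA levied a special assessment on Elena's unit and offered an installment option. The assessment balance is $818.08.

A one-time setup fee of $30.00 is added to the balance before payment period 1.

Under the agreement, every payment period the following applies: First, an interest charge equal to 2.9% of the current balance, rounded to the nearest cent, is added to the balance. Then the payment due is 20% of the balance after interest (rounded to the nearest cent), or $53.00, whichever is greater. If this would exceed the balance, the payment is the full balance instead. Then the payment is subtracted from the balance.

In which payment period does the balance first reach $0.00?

12

Payment period 1: opening $848.08; interest $24.59 → $872.67; payment $174.53; balance $698.14
Payment period 2: opening $698.14; interest $20.25 → $718.39; payment $143.68; balance $574.71
Payment period 3: opening $574.71; interest $16.67 → $591.38; payment $118.28; balance $473.10
Payment period 4: opening $473.10; interest $13.72 → $486.82; payment $97.36; balance $389.46
Payment period 5: opening $389.46; interest $11.29 → $400.75; payment $80.15; balance $320.60
Payment period 6: opening $320.60; interest $9.30 → $329.90; payment $65.98; balance $263.92
Payment period 7: opening $263.92; interest $7.65 → $271.57; payment $54.31; balance $217.26
Payment period 8: opening $217.26; interest $6.30 → $223.56; payment $53.00; balance $170.56
Payment period 9: opening $170.56; interest $4.95 → $175.51; payment $53.00; balance $122.51
Payment period 10: opening $122.51; interest $3.55 → $126.06; payment $53.00; balance $73.06
Payment period 11: opening $73.06; interest $2.12 → $75.18; payment $53.00; balance $22.18
Payment period 12: opening $22.18; interest $0.64 → $22.82; payment $22.82; balance $0.00
Balance reaches $0.00 in payment period 12.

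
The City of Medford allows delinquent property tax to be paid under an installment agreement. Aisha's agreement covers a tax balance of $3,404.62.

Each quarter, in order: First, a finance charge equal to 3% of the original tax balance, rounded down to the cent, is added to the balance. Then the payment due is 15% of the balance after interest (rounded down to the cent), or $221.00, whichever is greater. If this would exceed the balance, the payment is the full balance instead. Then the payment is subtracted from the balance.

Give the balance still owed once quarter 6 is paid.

$1,644.53

# | Opening | Interest | Payment | End bal
1 | $3,404.62 | $102.13 | $526.01 | $2,980.74
2 | $2,980.74 | $102.13 | $462.43 | $2,620.44
3 | $2,620.44 | $102.13 | $408.38 | $2,314.19
4 | $2,314.19 | $102.13 | $362.44 | $2,053.88
5 | $2,053.88 | $102.13 | $323.40 | $1,832.61
6 | $1,832.61 | $102.13 | $290.21 | $1,644.53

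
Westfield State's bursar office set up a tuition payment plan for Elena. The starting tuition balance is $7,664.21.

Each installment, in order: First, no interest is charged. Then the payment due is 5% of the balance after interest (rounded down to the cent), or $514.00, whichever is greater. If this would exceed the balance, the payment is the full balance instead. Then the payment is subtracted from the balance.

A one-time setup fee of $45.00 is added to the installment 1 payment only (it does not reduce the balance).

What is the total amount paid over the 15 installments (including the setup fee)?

$7,709.21

Installment 1: opening $7,664.21; payment $514.00 (+ $45.00 fee); balance $7,150.21
Installment 2: opening $7,150.21; payment $514.00; balance $6,636.21
Installment 3: opening $6,636.21; payment $514.00; balance $6,122.21
Installment 4: opening $6,122.21; payment $514.00; balance $5,608.21
Installment 5: opening $5,608.21; payment $514.00; balance $5,094.21
Installment 6: opening $5,094.21; payment $514.00; balance $4,580.21
Installment 7: opening $4,580.21; payment $514.00; balance $4,066.21
Installment 8: opening $4,066.21; payment $514.00; balance $3,552.21
Installment 9: opening $3,552.21; payment $514.00; balance $3,038.21
Installment 10: opening $3,038.21; payment $514.00; balance $2,524.21
Installment 11: opening $2,524.21; payment $514.00; balance $2,010.21
Installment 12: opening $2,010.21; payment $514.00; balance $1,496.21
Installment 13: opening $1,496.21; payment $514.00; balance $982.21
Installment 14: opening $982.21; payment $514.00; balance $468.21
Installment 15: opening $468.21; payment $468.21; balance $0.00
Total paid: $7,709.21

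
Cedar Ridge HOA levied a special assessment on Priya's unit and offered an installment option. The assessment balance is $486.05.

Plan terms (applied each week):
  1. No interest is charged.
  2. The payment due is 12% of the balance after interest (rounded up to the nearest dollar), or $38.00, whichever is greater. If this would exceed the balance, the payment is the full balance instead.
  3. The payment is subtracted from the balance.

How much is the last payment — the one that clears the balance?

$23.05

Week 1: opening $486.05; payment $59.00; balance $427.05
Week 2: opening $427.05; payment $52.00; balance $375.05
Week 3: opening $375.05; payment $46.00; balance $329.05
Week 4: opening $329.05; payment $40.00; balance $289.05
Week 5: opening $289.05; payment $38.00; balance $251.05
Week 6: opening $251.05; payment $38.00; balance $213.05
Week 7: opening $213.05; payment $38.00; balance $175.05
Week 8: opening $175.05; payment $38.00; balance $137.05
Week 9: opening $137.05; payment $38.00; balance $99.05
Week 10: opening $99.05; payment $38.00; balance $61.05
Week 11: opening $61.05; payment $38.00; balance $23.05
Week 12: opening $23.05; payment $23.05; balance $0.00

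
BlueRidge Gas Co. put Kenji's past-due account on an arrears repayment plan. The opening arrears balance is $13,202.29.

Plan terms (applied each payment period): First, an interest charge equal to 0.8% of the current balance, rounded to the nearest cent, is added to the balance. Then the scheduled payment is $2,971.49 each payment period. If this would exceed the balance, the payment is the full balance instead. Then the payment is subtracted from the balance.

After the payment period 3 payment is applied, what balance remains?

Payment period 1: $13,202.29 +$105.62 interest = $13,307.91; pay $2,971.49 → $10,336.42
Payment period 2: $10,336.42 +$82.69 interest = $10,419.11; pay $2,971.49 → $7,447.62
Payment period 3: $7,447.62 +$59.58 interest = $7,507.20; pay $2,971.49 → $4,535.71

$4,535.71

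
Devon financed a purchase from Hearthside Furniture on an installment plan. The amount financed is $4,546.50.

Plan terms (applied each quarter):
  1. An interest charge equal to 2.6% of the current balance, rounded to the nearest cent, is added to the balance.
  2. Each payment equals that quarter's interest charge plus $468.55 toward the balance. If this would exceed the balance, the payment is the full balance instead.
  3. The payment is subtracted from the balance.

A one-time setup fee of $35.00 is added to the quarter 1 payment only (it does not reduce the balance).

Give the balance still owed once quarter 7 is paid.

Quarter 1: opening $4,546.50; interest $118.21 → $4,664.71; payment $586.76 (+ $35.00 fee); balance $4,077.95
Quarter 2: opening $4,077.95; interest $106.03 → $4,183.98; payment $574.58; balance $3,609.40
Quarter 3: opening $3,609.40; interest $93.84 → $3,703.24; payment $562.39; balance $3,140.85
Quarter 4: opening $3,140.85; interest $81.66 → $3,222.51; payment $550.21; balance $2,672.30
Quarter 5: opening $2,672.30; interest $69.48 → $2,741.78; payment $538.03; balance $2,203.75
Quarter 6: opening $2,203.75; interest $57.30 → $2,261.05; payment $525.85; balance $1,735.20
Quarter 7: opening $1,735.20; interest $45.12 → $1,780.32; payment $513.67; balance $1,266.65

$1,266.65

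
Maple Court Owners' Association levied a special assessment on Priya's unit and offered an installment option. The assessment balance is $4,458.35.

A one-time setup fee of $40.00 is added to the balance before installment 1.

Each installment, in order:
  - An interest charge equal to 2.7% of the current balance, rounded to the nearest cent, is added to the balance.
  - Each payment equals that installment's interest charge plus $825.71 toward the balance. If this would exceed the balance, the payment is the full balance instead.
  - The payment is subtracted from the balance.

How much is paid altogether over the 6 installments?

$4,892.67

# | Opening | Interest | Payment | End bal
1 | $4,498.35 | $121.46 | $947.17 | $3,672.64
2 | $3,672.64 | $99.16 | $924.87 | $2,846.93
3 | $2,846.93 | $76.87 | $902.58 | $2,021.22
4 | $2,021.22 | $54.57 | $880.28 | $1,195.51
5 | $1,195.51 | $32.28 | $857.99 | $369.80
6 | $369.80 | $9.98 | $379.78 | $0.00
Total paid: $4,892.67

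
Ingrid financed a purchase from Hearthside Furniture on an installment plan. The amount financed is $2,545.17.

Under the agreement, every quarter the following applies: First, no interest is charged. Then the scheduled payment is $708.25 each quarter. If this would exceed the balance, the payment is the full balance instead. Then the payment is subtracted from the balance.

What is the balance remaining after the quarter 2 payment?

$1,128.67

Quarter 1: $2,545.17 − $708.25 → $1,836.92
Quarter 2: $1,836.92 − $708.25 → $1,128.67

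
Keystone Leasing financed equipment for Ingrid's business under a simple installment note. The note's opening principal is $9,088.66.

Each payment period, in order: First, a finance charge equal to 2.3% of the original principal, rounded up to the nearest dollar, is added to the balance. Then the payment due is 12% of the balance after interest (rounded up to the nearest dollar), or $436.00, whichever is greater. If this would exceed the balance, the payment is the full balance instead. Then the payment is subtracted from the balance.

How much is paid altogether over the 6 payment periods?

Payment period 1: $9,088.66 +$210.00 interest = $9,298.66; pay $1,116.00 → $8,182.66
Payment period 2: $8,182.66 +$210.00 interest = $8,392.66; pay $1,008.00 → $7,384.66
Payment period 3: $7,384.66 +$210.00 interest = $7,594.66; pay $912.00 → $6,682.66
Payment period 4: $6,682.66 +$210.00 interest = $6,892.66; pay $828.00 → $6,064.66
Payment period 5: $6,064.66 +$210.00 interest = $6,274.66; pay $753.00 → $5,521.66
Payment period 6: $5,521.66 +$210.00 interest = $5,731.66; pay $688.00 → $5,043.66
Total paid: $5,305.00

$5,305.00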